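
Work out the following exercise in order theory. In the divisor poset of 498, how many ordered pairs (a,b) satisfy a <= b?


The order relation is {(a,b) : a <= b}, reflexive so it includes (a,a).
Examples: (1,1), (1,166), (1,2), (1,249), (1,3), ...
Total ordered pairs: 27


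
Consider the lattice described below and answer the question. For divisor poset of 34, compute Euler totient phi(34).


phi(n) = n * prod_{p|n} (1 - 1/p).
Prime divisors of 34: [2, 17]
phi(34) = 34 * (1 - 1/2) * (1 - 1/17)
phi(34) = 16


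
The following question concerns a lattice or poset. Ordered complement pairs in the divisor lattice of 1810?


Complement pair (a,b): a meet b = bottom, a join b = top.
Here: gcd(a,b)=1 and lcm(a,b)=1810, i.e. a*b=1810 with a,b coprime.
Pairs found: (1,1810), (2,905), (5,362), (10,181), ... (4 more)
Total ordered pairs: 8


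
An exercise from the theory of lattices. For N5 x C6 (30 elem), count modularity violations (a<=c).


Modular law: if a <= c then a v (b ^ c) = (a v b) ^ c.
Check all triples (a,b,c) with a <= c among 30 elements.
  e.g. a=(a,0), b=(c,0), c=(b,0): lhs=(a,0) != rhs=(b,0)
  e.g. a=(a,0), b=(c,1), c=(b,0): lhs=(a,0) != rhs=(b,0)
Total violating triples: 126


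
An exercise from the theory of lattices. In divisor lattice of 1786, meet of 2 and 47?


In a divisor lattice, meet = gcd (greatest common divisor).
By Euclidean algorithm or factoring: gcd(2,47) = 1


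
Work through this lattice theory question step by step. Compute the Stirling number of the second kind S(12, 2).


S(n,k) = k*S(n-1,k) + S(n-1,k-1).
S(11,2) = 1023, S(11,1) = 1
S(12,2) = 2*1023 + 1 = 2046 + 1
S(12,2) = 2047


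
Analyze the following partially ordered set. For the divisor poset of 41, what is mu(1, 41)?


In a divisor lattice, mu(a,b) = mu(b/a) where mu is the classical Mobius function.
b/a = 41/1 = 41
Prime factorization of 41: primes [41]
41 is squarefree with 1 prime factor(s), so mu(41) = (-1)^1 = -1


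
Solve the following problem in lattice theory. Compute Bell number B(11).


B(n) = number of set partitions of an n-element set.
B(n) satisfies the recurrence: B(n+1) = sum_k C(n,k)*B(k).
B(11) = 678570


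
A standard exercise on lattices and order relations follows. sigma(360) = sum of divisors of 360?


sigma(n) = sum of divisors.
Divisors of 360: [1, 2, 3, 4, 5, 6, 8, 9, 10, 12, 15, 18, 20, 24, 30, 36, 40, 45, 60, 72, 90, 120, 180, 360]
Sum = 1170


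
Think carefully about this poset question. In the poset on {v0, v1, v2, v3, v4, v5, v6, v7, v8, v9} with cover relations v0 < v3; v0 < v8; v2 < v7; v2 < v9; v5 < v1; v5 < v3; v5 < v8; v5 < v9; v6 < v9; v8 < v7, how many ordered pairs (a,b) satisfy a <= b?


The order relation is {(a,b) : a <= b}, reflexive so it includes (a,a).
Examples: (v0,v0), (v0,v3), (v0,v7), (v0,v8), (v1,v1), ...
Total ordered pairs: 22


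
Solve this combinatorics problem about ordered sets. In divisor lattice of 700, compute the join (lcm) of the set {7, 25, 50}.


In a divisor lattice, join = lcm (least common multiple).
Compute lcm iteratively: start with first element, then lcm(current, next).
Elements: [7, 25, 50]
lcm(7,25) = 175
lcm(175,50) = 350
Final lcm = 350


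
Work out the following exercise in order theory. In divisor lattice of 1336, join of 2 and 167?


In a divisor lattice, join = lcm (least common multiple).
gcd(2,167) = 1
lcm(2,167) = 2*167/gcd = 334/1 = 334


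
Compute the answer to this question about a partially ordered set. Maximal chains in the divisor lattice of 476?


A maximal chain goes from the minimum element to a maximal element via cover relations.
Counting all min-to-max paths in the cover graph.
Total maximal chains: 12


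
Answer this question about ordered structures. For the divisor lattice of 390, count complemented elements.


An element a is complemented if some b has a meet b = bottom, a join b = top.
a is complemented iff gcd(a, n/a)=1, i.e. a is a unitary divisor of 390.
Complemented elements: 1, 2, 3, 5, 6, 10, ... (10 more)
Count: 16


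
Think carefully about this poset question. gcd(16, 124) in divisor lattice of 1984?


Meet=gcd.
gcd(16,124)=4


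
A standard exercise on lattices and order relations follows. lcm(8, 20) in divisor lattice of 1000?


Join=lcm.
gcd(8,20)=4
lcm=40


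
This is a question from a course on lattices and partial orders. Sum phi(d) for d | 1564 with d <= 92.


Divisors of 1564 up to 92: [1, 2, 4, 17, 23, 34, 46, 68, 92]
phi values: [1, 1, 2, 16, 22, 16, 22, 32, 44]
Sum = 156


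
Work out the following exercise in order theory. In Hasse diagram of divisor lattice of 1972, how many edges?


A cover relation a -< b holds when a < b with no c strictly between.
Cover relations:
  1 -< 2
  1 -< 17
  1 -< 29
  2 -< 4
  2 -< 34
  2 -< 58
  4 -< 68
  4 -< 116
  ...12 more
Total: 20


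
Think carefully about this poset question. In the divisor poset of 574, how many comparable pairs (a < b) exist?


A comparable pair {a,b} has a < b or b < a in the order.
Count unordered pairs where one element is strictly below the other.
Examples: {1,2}, {1,7}, {1,14}, {1,41}, ...
Total comparable pairs: 19


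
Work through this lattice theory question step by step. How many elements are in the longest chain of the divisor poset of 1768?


A chain is a totally ordered subset; we count the number of elements in a maximum chain.
Compute, for each element x, the size of the longest chain ending at x:
  1: 1
  2: 2
  13: 2
  17: 2
  4: 3
  8: 4
  ...
A maximum chain: 1 < 2 < 4 < 8 < 104 < 1768
Number of elements in the longest chain: 6


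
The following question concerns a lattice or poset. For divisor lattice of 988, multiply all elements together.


Divisors of 988: [1, 2, 4, 13, 19, 26, 38, 52, 76, 247, 494, 988]
Product = n^(d(n)/2) = 988^(12/2)
Product = 930125749549993984


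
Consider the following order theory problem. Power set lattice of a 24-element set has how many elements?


Power set = 2^n.
2^24 = 16777216


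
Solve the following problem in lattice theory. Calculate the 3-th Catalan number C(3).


C(n) = C(2n, n) / (n+1).
C(6, 3) = 20
C(3) = 20 / 4 = 5


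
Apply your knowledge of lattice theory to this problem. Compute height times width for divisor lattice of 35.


Height = length of longest chain minus 1; width = size of largest antichain.
A maximum chain: 1 | 7 | 35  (height 2).
A maximum antichain: {5, 7}  (width 2).
Product = 2 * 2 = 4


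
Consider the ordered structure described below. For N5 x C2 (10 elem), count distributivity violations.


Distributive law: a ^ (b v c) = (a ^ b) v (a ^ c).
Check all 10^3 = 1000 ordered triples (a,b,c).
  e.g. a=(b,0), b=(a,0), c=(c,0): lhs=(b,0) != rhs=(a,0)
  e.g. a=(b,0), b=(a,0), c=(c,1): lhs=(b,0) != rhs=(a,0)
Total violating triples: 16


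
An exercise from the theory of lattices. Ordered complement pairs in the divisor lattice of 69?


Complement pair (a,b): a meet b = bottom, a join b = top.
Here: gcd(a,b)=1 and lcm(a,b)=69, i.e. a*b=69 with a,b coprime.
Pairs found: (1,69), (3,23), (23,3), (69,1)
Total ordered pairs: 4


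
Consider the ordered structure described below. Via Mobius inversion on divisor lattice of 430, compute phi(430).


phi(n) = n * prod_{p|n} (1 - 1/p).
Prime divisors of 430: [2, 5, 43]
phi(430) = 430 * (1 - 1/2) * (1 - 1/5) * (1 - 1/43)
phi(430) = 168


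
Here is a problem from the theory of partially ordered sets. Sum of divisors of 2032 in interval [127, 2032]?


Interval [127,2032] in divisors of 2032: [127, 254, 508, 1016, 2032]
Sum = 3937


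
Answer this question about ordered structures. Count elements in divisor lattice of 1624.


Divisors of 1624: [1, 2, 4, 7, 8, 14, 28, 29, 56, 58, 116, 203, 232, 406, 812, 1624]
Count: 16


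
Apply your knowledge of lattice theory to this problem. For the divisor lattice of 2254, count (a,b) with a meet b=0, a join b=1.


Complement pair (a,b): a meet b = bottom, a join b = top.
Here: gcd(a,b)=1 and lcm(a,b)=2254, i.e. a*b=2254 with a,b coprime.
Pairs found: (1,2254), (2,1127), (23,98), (46,49), ... (4 more)
Total ordered pairs: 8


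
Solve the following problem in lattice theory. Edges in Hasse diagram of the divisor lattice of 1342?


A cover relation a -< b holds when a < b with no c strictly between.
Cover relations:
  1 -< 2
  1 -< 11
  1 -< 61
  2 -< 22
  2 -< 122
  11 -< 22
  11 -< 671
  22 -< 1342
  ...4 more
Total: 12


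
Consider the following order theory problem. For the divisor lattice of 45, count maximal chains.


A maximal chain goes from the minimum element to a maximal element via cover relations.
Counting all min-to-max paths in the cover graph.
Total maximal chains: 3


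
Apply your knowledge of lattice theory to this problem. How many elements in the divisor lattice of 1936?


Divisors of 1936: [1, 2, 4, 8, 11, 16, 22, 44, 88, 121, 176, 242, 484, 968, 1936]
Count: 15


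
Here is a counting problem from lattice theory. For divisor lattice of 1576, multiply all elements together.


Divisors of 1576: [1, 2, 4, 8, 197, 394, 788, 1576]
Product = n^(d(n)/2) = 1576^(8/2)
Product = 6169143218176


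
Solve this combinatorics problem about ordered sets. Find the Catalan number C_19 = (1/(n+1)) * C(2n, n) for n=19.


C(n) = C(2n, n) / (n+1).
C(38, 19) = 35345263800
C(19) = 35345263800 / 20 = 1767263190


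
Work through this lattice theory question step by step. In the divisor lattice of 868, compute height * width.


Height = length of longest chain minus 1; width = size of largest antichain.
A maximum chain: 1 | 31 | 217 | 434 | 868  (height 4).
A maximum antichain: {4, 14, 62, 217}  (width 4).
Product = 4 * 4 = 16


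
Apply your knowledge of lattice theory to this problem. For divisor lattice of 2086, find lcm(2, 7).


In a divisor lattice, join = lcm (least common multiple).
Compute lcm iteratively: start with first element, then lcm(current, next).
Elements: [2, 7]
lcm(2,7) = 14
Final lcm = 14


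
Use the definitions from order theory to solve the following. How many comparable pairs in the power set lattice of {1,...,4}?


A comparable pair {a,b} has a < b or b < a in the order.
Count unordered pairs where one element is strictly below the other.
Examples: {{},{1}}, {{},{2}}, {{},{3}}, {{},{4}}, ...
Total comparable pairs: 65


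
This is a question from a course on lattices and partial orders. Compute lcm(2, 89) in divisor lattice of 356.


In a divisor lattice, join = lcm (least common multiple).
gcd(2,89) = 1
lcm(2,89) = 2*89/gcd = 178/1 = 178


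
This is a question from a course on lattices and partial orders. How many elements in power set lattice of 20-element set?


Power set = 2^n.
2^20 = 1048576


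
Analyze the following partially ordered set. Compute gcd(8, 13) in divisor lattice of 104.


In a divisor lattice, meet = gcd (greatest common divisor).
By Euclidean algorithm or factoring: gcd(8,13) = 1


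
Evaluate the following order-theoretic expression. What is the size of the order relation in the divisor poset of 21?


The order relation is {(a,b) : a <= b}, reflexive so it includes (a,a).
Examples: (1,1), (1,21), (1,3), (1,7), (21,21), ...
Total ordered pairs: 9


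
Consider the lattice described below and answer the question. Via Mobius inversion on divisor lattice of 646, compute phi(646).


phi(n) = n * prod_{p|n} (1 - 1/p).
Prime divisors of 646: [2, 17, 19]
phi(646) = 646 * (1 - 1/2) * (1 - 1/17) * (1 - 1/19)
phi(646) = 288


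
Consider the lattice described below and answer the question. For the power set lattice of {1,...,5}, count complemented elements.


An element a is complemented if some b has a meet b = bottom, a join b = top.
every subset A has complement S\A, so all elements are complemented.
Complemented elements: {}, {1}, {2}, {3}, {4}, {5}, ... (26 more)
Count: 32


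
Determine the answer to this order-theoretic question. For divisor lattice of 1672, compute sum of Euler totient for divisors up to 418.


Divisors of 1672 up to 418: [1, 2, 4, 8, 11, 19, 22, 38, 44, 76, 88, 152, 209, 418]
phi values: [1, 1, 2, 4, 10, 18, 10, 18, 20, 36, 40, 72, 180, 180]
Sum = 592


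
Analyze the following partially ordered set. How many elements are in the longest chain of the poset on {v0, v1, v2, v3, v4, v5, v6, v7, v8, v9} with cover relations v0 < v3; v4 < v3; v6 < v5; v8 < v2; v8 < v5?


A chain is a totally ordered subset; we count the number of elements in a maximum chain.
Compute, for each element x, the size of the longest chain ending at x:
  v0: 1
  v1: 1
  v4: 1
  v6: 1
  v7: 1
  v8: 1
  ...
A maximum chain: v8 < v2
Number of elements in the longest chain: 2


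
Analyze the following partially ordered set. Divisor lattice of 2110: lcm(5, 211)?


Join=lcm.
gcd(5,211)=1
lcm=1055


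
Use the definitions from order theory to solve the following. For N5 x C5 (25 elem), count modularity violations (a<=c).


Modular law: if a <= c then a v (b ^ c) = (a v b) ^ c.
Check all triples (a,b,c) with a <= c among 25 elements.
  e.g. a=(a,0), b=(c,0), c=(b,0): lhs=(a,0) != rhs=(b,0)
  e.g. a=(a,0), b=(c,1), c=(b,0): lhs=(a,0) != rhs=(b,0)
Total violating triples: 75


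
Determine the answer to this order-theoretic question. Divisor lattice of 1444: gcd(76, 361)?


Meet=gcd.
gcd(76,361)=19


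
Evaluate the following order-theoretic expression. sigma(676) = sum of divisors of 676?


sigma(n) = sum of divisors.
Divisors of 676: [1, 2, 4, 13, 26, 52, 169, 338, 676]
Sum = 1281


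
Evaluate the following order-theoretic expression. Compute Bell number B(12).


B(n) = number of set partitions of an n-element set.
B(n) satisfies the recurrence: B(n+1) = sum_k C(n,k)*B(k).
B(12) = 4213597


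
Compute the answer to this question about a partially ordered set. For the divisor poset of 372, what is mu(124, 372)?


In a divisor lattice, mu(a,b) = mu(b/a) where mu is the classical Mobius function.
b/a = 372/124 = 3
Prime factorization of 3: primes [3]
3 is squarefree with 1 prime factor(s), so mu(3) = (-1)^1 = -1


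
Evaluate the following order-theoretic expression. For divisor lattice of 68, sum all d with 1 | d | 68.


Interval [1,68] in divisors of 68: [1, 2, 4, 17, 34, 68]
Sum = 126


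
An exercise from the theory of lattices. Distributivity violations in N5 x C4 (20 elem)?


Distributive law: a ^ (b v c) = (a ^ b) v (a ^ c).
Check all 20^3 = 8000 ordered triples (a,b,c).
  e.g. a=(b,0), b=(a,0), c=(c,0): lhs=(b,0) != rhs=(a,0)
  e.g. a=(b,0), b=(a,0), c=(c,1): lhs=(b,0) != rhs=(a,0)
Total violating triples: 128


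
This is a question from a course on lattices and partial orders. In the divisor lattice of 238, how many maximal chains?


A maximal chain goes from the minimum element to a maximal element via cover relations.
Counting all min-to-max paths in the cover graph.
Total maximal chains: 6


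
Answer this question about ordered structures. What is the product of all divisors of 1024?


Divisors of 1024: [1, 2, 4, 8, 16, 32, 64, 128, 256, 512, 1024]
Product = n^(d(n)/2) = 1024^(11/2)
Product = 36028797018963968


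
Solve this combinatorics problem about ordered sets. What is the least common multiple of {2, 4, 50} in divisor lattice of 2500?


In a divisor lattice, join = lcm (least common multiple).
Compute lcm iteratively: start with first element, then lcm(current, next).
Elements: [2, 4, 50]
lcm(2,4) = 4
lcm(4,50) = 100
Final lcm = 100


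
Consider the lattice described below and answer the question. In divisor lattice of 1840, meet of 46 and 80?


In a divisor lattice, meet = gcd (greatest common divisor).
By Euclidean algorithm or factoring: gcd(46,80) = 2


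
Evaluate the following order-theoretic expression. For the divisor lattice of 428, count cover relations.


A cover relation a -< b holds when a < b with no c strictly between.
Cover relations:
  1 -< 2
  1 -< 107
  2 -< 4
  2 -< 214
  4 -< 428
  107 -< 214
  214 -< 428
Total: 7


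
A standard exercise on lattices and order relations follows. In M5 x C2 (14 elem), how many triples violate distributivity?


Distributive law: a ^ (b v c) = (a ^ b) v (a ^ c).
Check all 14^3 = 2744 ordered triples (a,b,c).
  e.g. a=(a1,0), b=(a2,0), c=(a3,0): lhs=(a1,0) != rhs=(0,0)
  e.g. a=(a1,0), b=(a2,0), c=(a3,1): lhs=(a1,0) != rhs=(0,0)
Total violating triples: 480


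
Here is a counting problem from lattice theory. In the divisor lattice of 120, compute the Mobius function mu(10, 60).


In a divisor lattice, mu(a,b) = mu(b/a) where mu is the classical Mobius function.
b/a = 60/10 = 6
Prime factorization of 6: primes [2, 3]
6 is squarefree with 2 prime factor(s), so mu(6) = (-1)^2 = 1


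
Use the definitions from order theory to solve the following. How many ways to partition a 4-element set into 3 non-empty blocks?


S(n,k) = k*S(n-1,k) + S(n-1,k-1).
S(3,3) = 1, S(3,2) = 3
S(4,3) = 3*1 + 3 = 3 + 3
S(4,3) = 6


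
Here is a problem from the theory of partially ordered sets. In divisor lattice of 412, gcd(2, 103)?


Meet=gcd.
gcd(2,103)=1


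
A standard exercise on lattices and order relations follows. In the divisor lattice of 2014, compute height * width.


Height = length of longest chain minus 1; width = size of largest antichain.
A maximum chain: 1 | 53 | 1007 | 2014  (height 3).
A maximum antichain: {2, 19, 53}  (width 3).
Product = 3 * 3 = 9


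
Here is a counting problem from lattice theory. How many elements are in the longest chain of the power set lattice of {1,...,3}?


A chain is a totally ordered subset; we count the number of elements in a maximum chain.
Compute, for each element x, the size of the longest chain ending at x:
  {}: 1
  {1}: 2
  {2}: 2
  {3}: 2
  {1,2}: 3
  {1,3}: 3
  ...
A maximum chain: {} < {1} < {1,2} < {1,2,3}
Number of elements in the longest chain: 4


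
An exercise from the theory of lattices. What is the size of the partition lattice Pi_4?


B(n) = number of set partitions of an n-element set.
B(n) satisfies the recurrence: B(n+1) = sum_k C(n,k)*B(k).
B(4) = 15


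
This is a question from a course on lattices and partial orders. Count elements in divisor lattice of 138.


Divisors of 138: [1, 2, 3, 6, 23, 46, 69, 138]
Count: 8


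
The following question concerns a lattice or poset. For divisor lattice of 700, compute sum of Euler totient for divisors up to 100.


Divisors of 700 up to 100: [1, 2, 4, 5, 7, 10, 14, 20, 25, 28, 35, 50, 70, 100]
phi values: [1, 1, 2, 4, 6, 4, 6, 8, 20, 12, 24, 20, 24, 40]
Sum = 172


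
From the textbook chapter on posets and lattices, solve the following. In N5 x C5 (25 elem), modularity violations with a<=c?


Modular law: if a <= c then a v (b ^ c) = (a v b) ^ c.
Check all triples (a,b,c) with a <= c among 25 elements.
  e.g. a=(a,0), b=(c,0), c=(b,0): lhs=(a,0) != rhs=(b,0)
  e.g. a=(a,0), b=(c,1), c=(b,0): lhs=(a,0) != rhs=(b,0)
Total violating triples: 75


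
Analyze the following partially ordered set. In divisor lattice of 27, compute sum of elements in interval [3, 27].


Interval [3,27] in divisors of 27: [3, 9, 27]
Sum = 39


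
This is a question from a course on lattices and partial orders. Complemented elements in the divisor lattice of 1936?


An element a is complemented if some b has a meet b = bottom, a join b = top.
a is complemented iff gcd(a, n/a)=1, i.e. a is a unitary divisor of 1936.
Complemented elements: 1, 16, 121, 1936
Count: 4


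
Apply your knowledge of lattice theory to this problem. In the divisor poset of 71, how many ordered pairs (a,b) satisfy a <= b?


The order relation is {(a,b) : a <= b}, reflexive so it includes (a,a).
Examples: (1,1), (1,71), (71,71)
Total ordered pairs: 3


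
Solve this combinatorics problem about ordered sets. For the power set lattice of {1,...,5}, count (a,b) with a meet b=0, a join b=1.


Complement pair (a,b): a meet b = bottom, a join b = top.
Here: A intersect B = {} and A union B = {1,...,5}.
Pairs found: ({},{1,2,3,4,5}), ({1},{2,3,4,5}), ({2},{1,3,4,5}), ({3},{1,2,4,5}), ... (28 more)
Total ordered pairs: 32


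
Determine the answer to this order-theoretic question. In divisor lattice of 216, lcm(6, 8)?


Join=lcm.
gcd(6,8)=2
lcm=24


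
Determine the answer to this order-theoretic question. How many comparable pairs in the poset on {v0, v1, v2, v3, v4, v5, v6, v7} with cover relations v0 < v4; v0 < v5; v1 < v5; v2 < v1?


A comparable pair {a,b} has a < b or b < a in the order.
Count unordered pairs where one element is strictly below the other.
Examples: {v0,v4}, {v0,v5}, {v1,v2}, {v1,v5}, ...
Total comparable pairs: 5


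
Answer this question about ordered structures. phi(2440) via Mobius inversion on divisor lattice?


phi(n) = n * prod_{p|n} (1 - 1/p).
Prime divisors of 2440: [2, 5, 61]
phi(2440) = 2440 * (1 - 1/2) * (1 - 1/5) * (1 - 1/61)
phi(2440) = 960


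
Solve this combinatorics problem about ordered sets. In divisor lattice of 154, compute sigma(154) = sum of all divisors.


sigma(n) = sum of divisors.
Divisors of 154: [1, 2, 7, 11, 14, 22, 77, 154]
Sum = 288


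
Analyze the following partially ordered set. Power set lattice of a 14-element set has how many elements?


Power set = 2^n.
2^14 = 16384


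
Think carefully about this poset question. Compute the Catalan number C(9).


C(n) = C(2n, n) / (n+1).
C(18, 9) = 48620
C(9) = 48620 / 10 = 4862


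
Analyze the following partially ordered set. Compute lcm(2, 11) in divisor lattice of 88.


In a divisor lattice, join = lcm (least common multiple).
gcd(2,11) = 1
lcm(2,11) = 2*11/gcd = 22/1 = 22


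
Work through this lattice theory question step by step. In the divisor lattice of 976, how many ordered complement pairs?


Complement pair (a,b): a meet b = bottom, a join b = top.
Here: gcd(a,b)=1 and lcm(a,b)=976, i.e. a*b=976 with a,b coprime.
Pairs found: (1,976), (16,61), (61,16), (976,1)
Total ordered pairs: 4


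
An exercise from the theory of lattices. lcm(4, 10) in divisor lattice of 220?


Join=lcm.
gcd(4,10)=2
lcm=20


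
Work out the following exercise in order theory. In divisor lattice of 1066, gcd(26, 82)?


Meet=gcd.
gcd(26,82)=2


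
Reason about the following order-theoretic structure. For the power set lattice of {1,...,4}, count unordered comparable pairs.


A comparable pair {a,b} has a < b or b < a in the order.
Count unordered pairs where one element is strictly below the other.
Examples: {{},{1}}, {{},{2}}, {{},{3}}, {{},{4}}, ...
Total comparable pairs: 65


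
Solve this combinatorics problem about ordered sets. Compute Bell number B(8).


B(n) = number of set partitions of an n-element set.
B(n) satisfies the recurrence: B(n+1) = sum_k C(n,k)*B(k).
B(8) = 4140


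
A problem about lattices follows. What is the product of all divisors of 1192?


Divisors of 1192: [1, 2, 4, 8, 149, 298, 596, 1192]
Product = n^(d(n)/2) = 1192^(8/2)
Product = 2018854506496


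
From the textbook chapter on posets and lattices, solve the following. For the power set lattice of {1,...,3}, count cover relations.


A cover relation a -< b holds when a < b with no c strictly between.
Cover relations:
  {} -< {1}
  {} -< {2}
  {} -< {3}
  {1} -< {1,2}
  {1} -< {1,3}
  {2} -< {1,2}
  {2} -< {2,3}
  {3} -< {1,3}
  ...4 more
Total: 12


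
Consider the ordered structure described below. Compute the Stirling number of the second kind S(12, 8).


S(n,k) = k*S(n-1,k) + S(n-1,k-1).
S(11,8) = 11880, S(11,7) = 63987
S(12,8) = 8*11880 + 63987 = 95040 + 63987
S(12,8) = 159027


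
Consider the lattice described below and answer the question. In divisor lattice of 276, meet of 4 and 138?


In a divisor lattice, meet = gcd (greatest common divisor).
By Euclidean algorithm or factoring: gcd(4,138) = 2


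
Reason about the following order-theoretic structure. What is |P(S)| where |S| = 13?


Power set = 2^n.
2^13 = 8192


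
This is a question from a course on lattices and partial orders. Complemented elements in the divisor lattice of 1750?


An element a is complemented if some b has a meet b = bottom, a join b = top.
a is complemented iff gcd(a, n/a)=1, i.e. a is a unitary divisor of 1750.
Complemented elements: 1, 2, 7, 14, 125, 250, ... (2 more)
Count: 8


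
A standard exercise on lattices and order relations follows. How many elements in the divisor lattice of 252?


Divisors of 252: [1, 2, 3, 4, 6, 7, 9, 12, 14, 18, 21, 28, 36, 42, 63, 84, 126, 252]
Count: 18


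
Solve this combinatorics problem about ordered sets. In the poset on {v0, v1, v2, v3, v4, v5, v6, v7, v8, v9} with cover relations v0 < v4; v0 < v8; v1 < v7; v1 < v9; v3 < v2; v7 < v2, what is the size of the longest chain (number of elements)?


A chain is a totally ordered subset; we count the number of elements in a maximum chain.
Compute, for each element x, the size of the longest chain ending at x:
  v0: 1
  v1: 1
  v3: 1
  v5: 1
  v6: 1
  v4: 2
  ...
A maximum chain: v1 < v7 < v2
Number of elements in the longest chain: 3


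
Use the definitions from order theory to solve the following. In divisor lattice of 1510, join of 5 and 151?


In a divisor lattice, join = lcm (least common multiple).
gcd(5,151) = 1
lcm(5,151) = 5*151/gcd = 755/1 = 755


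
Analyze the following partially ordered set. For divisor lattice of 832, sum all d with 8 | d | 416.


Interval [8,416] in divisors of 832: [8, 16, 32, 104, 208, 416]
Sum = 784


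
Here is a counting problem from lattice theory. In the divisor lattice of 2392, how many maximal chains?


A maximal chain goes from the minimum element to a maximal element via cover relations.
Counting all min-to-max paths in the cover graph.
Total maximal chains: 20


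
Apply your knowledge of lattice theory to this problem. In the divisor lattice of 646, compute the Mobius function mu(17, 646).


In a divisor lattice, mu(a,b) = mu(b/a) where mu is the classical Mobius function.
b/a = 646/17 = 38
Prime factorization of 38: primes [2, 19]
38 is squarefree with 2 prime factor(s), so mu(38) = (-1)^2 = 1


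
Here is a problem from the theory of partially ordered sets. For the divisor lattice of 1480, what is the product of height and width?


Height = length of longest chain minus 1; width = size of largest antichain.
A maximum chain: 1 | 37 | 185 | 370 | 740 | 1480  (height 5).
A maximum antichain: {4, 10, 74, 185}  (width 4).
Product = 5 * 4 = 20


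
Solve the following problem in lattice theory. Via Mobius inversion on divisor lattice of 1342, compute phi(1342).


phi(n) = n * prod_{p|n} (1 - 1/p).
Prime divisors of 1342: [2, 11, 61]
phi(1342) = 1342 * (1 - 1/2) * (1 - 1/11) * (1 - 1/61)
phi(1342) = 600


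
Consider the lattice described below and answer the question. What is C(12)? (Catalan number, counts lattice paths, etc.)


C(n) = C(2n, n) / (n+1).
C(24, 12) = 2704156
C(12) = 2704156 / 13 = 208012


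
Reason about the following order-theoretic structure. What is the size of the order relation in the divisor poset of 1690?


The order relation is {(a,b) : a <= b}, reflexive so it includes (a,a).
Examples: (1,1), (1,10), (1,13), (1,130), (1,169), ...
Total ordered pairs: 54


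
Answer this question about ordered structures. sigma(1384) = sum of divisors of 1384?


sigma(n) = sum of divisors.
Divisors of 1384: [1, 2, 4, 8, 173, 346, 692, 1384]
Sum = 2610


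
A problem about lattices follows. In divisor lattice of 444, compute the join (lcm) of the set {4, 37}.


In a divisor lattice, join = lcm (least common multiple).
Compute lcm iteratively: start with first element, then lcm(current, next).
Elements: [4, 37]
lcm(4,37) = 148
Final lcm = 148


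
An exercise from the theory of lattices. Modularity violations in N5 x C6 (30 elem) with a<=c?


Modular law: if a <= c then a v (b ^ c) = (a v b) ^ c.
Check all triples (a,b,c) with a <= c among 30 elements.
  e.g. a=(a,0), b=(c,0), c=(b,0): lhs=(a,0) != rhs=(b,0)
  e.g. a=(a,0), b=(c,1), c=(b,0): lhs=(a,0) != rhs=(b,0)
Total violating triples: 126


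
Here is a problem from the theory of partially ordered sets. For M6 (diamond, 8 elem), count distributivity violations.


Distributive law: a ^ (b v c) = (a ^ b) v (a ^ c).
Check all 8^3 = 512 ordered triples (a,b,c).
  e.g. a=a1, b=a2, c=a3: lhs=a1 != rhs=0
  e.g. a=a1, b=a2, c=a4: lhs=a1 != rhs=0
Total violating triples: 120


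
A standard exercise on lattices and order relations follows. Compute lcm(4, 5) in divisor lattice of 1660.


In a divisor lattice, join = lcm (least common multiple).
gcd(4,5) = 1
lcm(4,5) = 4*5/gcd = 20/1 = 20


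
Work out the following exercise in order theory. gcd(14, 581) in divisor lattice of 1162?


Meet=gcd.
gcd(14,581)=7


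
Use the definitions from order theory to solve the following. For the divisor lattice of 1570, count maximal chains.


A maximal chain goes from the minimum element to a maximal element via cover relations.
Counting all min-to-max paths in the cover graph.
Total maximal chains: 6


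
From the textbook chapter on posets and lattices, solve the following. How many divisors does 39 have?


Divisors of 39: [1, 3, 13, 39]
Count: 4


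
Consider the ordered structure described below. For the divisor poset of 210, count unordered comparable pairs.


A comparable pair {a,b} has a < b or b < a in the order.
Count unordered pairs where one element is strictly below the other.
Examples: {1,2}, {1,3}, {1,5}, {1,6}, ...
Total comparable pairs: 65


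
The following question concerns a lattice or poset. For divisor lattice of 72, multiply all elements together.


Divisors of 72: [1, 2, 3, 4, 6, 8, 9, 12, 18, 24, 36, 72]
Product = n^(d(n)/2) = 72^(12/2)
Product = 139314069504


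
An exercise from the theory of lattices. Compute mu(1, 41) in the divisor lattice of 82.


In a divisor lattice, mu(a,b) = mu(b/a) where mu is the classical Mobius function.
b/a = 41/1 = 41
Prime factorization of 41: primes [41]
41 is squarefree with 1 prime factor(s), so mu(41) = (-1)^1 = -1


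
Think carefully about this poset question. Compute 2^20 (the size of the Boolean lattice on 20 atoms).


Power set = 2^n.
2^20 = 1048576


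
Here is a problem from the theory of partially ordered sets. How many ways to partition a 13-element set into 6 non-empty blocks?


S(n,k) = k*S(n-1,k) + S(n-1,k-1).
S(12,6) = 1323652, S(12,5) = 1379400
S(13,6) = 6*1323652 + 1379400 = 7941912 + 1379400
S(13,6) = 9321312


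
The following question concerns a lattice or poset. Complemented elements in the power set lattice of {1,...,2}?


An element a is complemented if some b has a meet b = bottom, a join b = top.
every subset A has complement S\A, so all elements are complemented.
Complemented elements: {}, {1}, {2}, {1,2}
Count: 4


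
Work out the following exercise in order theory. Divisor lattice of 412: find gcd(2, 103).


In a divisor lattice, meet = gcd (greatest common divisor).
By Euclidean algorithm or factoring: gcd(2,103) = 1


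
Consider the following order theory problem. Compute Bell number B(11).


B(n) = number of set partitions of an n-element set.
B(n) satisfies the recurrence: B(n+1) = sum_k C(n,k)*B(k).
B(11) = 678570


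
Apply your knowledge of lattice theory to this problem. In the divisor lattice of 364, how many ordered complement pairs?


Complement pair (a,b): a meet b = bottom, a join b = top.
Here: gcd(a,b)=1 and lcm(a,b)=364, i.e. a*b=364 with a,b coprime.
Pairs found: (1,364), (4,91), (7,52), (13,28), ... (4 more)
Total ordered pairs: 8


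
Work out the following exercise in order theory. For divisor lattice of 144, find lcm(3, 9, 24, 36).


In a divisor lattice, join = lcm (least common multiple).
Compute lcm iteratively: start with first element, then lcm(current, next).
Elements: [3, 9, 24, 36]
lcm(3,9) = 9
lcm(9,24) = 72
lcm(72,36) = 72
Final lcm = 72


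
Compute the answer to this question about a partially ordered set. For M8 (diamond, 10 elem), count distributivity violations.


Distributive law: a ^ (b v c) = (a ^ b) v (a ^ c).
Check all 10^3 = 1000 ordered triples (a,b,c).
  e.g. a=a1, b=a2, c=a3: lhs=a1 != rhs=0
  e.g. a=a1, b=a2, c=a4: lhs=a1 != rhs=0
Total violating triples: 336


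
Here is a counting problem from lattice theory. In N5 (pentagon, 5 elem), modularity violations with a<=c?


Modular law: if a <= c then a v (b ^ c) = (a v b) ^ c.
Check all triples (a,b,c) with a <= c among 5 elements.
  e.g. a=a, b=c, c=b: lhs=a != rhs=b
Total violating triples: 1


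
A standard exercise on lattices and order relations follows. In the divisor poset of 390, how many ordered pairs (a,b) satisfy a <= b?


The order relation is {(a,b) : a <= b}, reflexive so it includes (a,a).
Examples: (1,1), (1,10), (1,13), (1,130), (1,15), ...
Total ordered pairs: 81


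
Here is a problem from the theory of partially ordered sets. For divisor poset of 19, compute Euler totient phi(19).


phi(n) = n * prod_{p|n} (1 - 1/p).
Prime divisors of 19: [19]
phi(19) = 19 * (1 - 1/19)
phi(19) = 18


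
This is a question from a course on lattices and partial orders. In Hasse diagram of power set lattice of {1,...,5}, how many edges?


A cover relation a -< b holds when a < b with no c strictly between.
Cover relations:
  {} -< {1}
  {} -< {2}
  {} -< {3}
  {} -< {4}
  {} -< {5}
  {1} -< {1,2}
  {1} -< {1,3}
  {1} -< {1,4}
  ...72 more
Total: 80


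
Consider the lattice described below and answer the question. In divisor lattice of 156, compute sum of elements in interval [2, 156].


Interval [2,156] in divisors of 156: [2, 4, 6, 12, 26, 52, 78, 156]
Sum = 336


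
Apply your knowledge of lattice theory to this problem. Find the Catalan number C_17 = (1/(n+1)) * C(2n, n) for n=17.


C(n) = C(2n, n) / (n+1).
C(34, 17) = 2333606220
C(17) = 2333606220 / 18 = 129644790


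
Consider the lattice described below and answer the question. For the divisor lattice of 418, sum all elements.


sigma(n) = sum of divisors.
Divisors of 418: [1, 2, 11, 19, 22, 38, 209, 418]
Sum = 720


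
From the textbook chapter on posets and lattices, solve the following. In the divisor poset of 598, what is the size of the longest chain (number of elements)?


A chain is a totally ordered subset; we count the number of elements in a maximum chain.
Compute, for each element x, the size of the longest chain ending at x:
  1: 1
  2: 2
  13: 2
  23: 2
  26: 3
  46: 3
  ...
A maximum chain: 1 < 2 < 26 < 598
Number of elements in the longest chain: 4


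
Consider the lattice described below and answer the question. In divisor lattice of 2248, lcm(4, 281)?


Join=lcm.
gcd(4,281)=1
lcm=1124


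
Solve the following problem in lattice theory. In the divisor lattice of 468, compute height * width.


Height = length of longest chain minus 1; width = size of largest antichain.
A maximum chain: 1 | 13 | 39 | 117 | 234 | 468  (height 5).
A maximum antichain: {4, 6, 9, 26, 39}  (width 5).
Product = 5 * 5 = 25


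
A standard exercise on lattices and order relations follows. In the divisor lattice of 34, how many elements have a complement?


An element a is complemented if some b has a meet b = bottom, a join b = top.
a is complemented iff gcd(a, n/a)=1, i.e. a is a unitary divisor of 34.
Complemented elements: 1, 2, 17, 34
Count: 4


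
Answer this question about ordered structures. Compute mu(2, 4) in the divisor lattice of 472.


In a divisor lattice, mu(a,b) = mu(b/a) where mu is the classical Mobius function.
b/a = 4/2 = 2
Prime factorization of 2: primes [2]
2 is squarefree with 1 prime factor(s), so mu(2) = (-1)^1 = -1


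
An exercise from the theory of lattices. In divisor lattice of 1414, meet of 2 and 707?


In a divisor lattice, meet = gcd (greatest common divisor).
By Euclidean algorithm or factoring: gcd(2,707) = 1


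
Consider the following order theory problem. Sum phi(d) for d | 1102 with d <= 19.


Divisors of 1102 up to 19: [1, 2, 19]
phi values: [1, 1, 18]
Sum = 20


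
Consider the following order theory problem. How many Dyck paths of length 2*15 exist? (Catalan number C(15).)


C(n) = C(2n, n) / (n+1).
C(30, 15) = 155117520
C(15) = 155117520 / 16 = 9694845


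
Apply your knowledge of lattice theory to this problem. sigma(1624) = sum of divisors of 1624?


sigma(n) = sum of divisors.
Divisors of 1624: [1, 2, 4, 7, 8, 14, 28, 29, 56, 58, 116, 203, 232, 406, 812, 1624]
Sum = 3600


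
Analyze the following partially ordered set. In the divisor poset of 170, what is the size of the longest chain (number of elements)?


A chain is a totally ordered subset; we count the number of elements in a maximum chain.
Compute, for each element x, the size of the longest chain ending at x:
  1: 1
  2: 2
  5: 2
  17: 2
  10: 3
  34: 3
  ...
A maximum chain: 1 < 2 < 10 < 170
Number of elements in the longest chain: 4


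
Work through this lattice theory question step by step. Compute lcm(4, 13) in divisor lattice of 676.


In a divisor lattice, join = lcm (least common multiple).
gcd(4,13) = 1
lcm(4,13) = 4*13/gcd = 52/1 = 52


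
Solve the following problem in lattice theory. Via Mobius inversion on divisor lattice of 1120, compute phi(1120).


phi(n) = n * prod_{p|n} (1 - 1/p).
Prime divisors of 1120: [2, 5, 7]
phi(1120) = 1120 * (1 - 1/2) * (1 - 1/5) * (1 - 1/7)
phi(1120) = 384


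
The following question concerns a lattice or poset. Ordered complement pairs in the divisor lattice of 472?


Complement pair (a,b): a meet b = bottom, a join b = top.
Here: gcd(a,b)=1 and lcm(a,b)=472, i.e. a*b=472 with a,b coprime.
Pairs found: (1,472), (8,59), (59,8), (472,1)
Total ordered pairs: 4


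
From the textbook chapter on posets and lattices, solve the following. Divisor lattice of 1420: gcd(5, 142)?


Meet=gcd.
gcd(5,142)=1


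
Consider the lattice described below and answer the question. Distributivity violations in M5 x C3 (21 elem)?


Distributive law: a ^ (b v c) = (a ^ b) v (a ^ c).
Check all 21^3 = 9261 ordered triples (a,b,c).
  e.g. a=(a1,0), b=(a2,0), c=(a3,0): lhs=(a1,0) != rhs=(0,0)
  e.g. a=(a1,0), b=(a2,0), c=(a3,1): lhs=(a1,0) != rhs=(0,0)
Total violating triples: 1620


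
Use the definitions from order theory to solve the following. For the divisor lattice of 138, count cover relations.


A cover relation a -< b holds when a < b with no c strictly between.
Cover relations:
  1 -< 2
  1 -< 3
  1 -< 23
  2 -< 6
  2 -< 46
  3 -< 6
  3 -< 69
  6 -< 138
  ...4 more
Total: 12


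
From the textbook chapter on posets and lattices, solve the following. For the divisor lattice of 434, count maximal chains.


A maximal chain goes from the minimum element to a maximal element via cover relations.
Counting all min-to-max paths in the cover graph.
Total maximal chains: 6


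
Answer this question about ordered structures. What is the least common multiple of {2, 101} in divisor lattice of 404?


In a divisor lattice, join = lcm (least common multiple).
Compute lcm iteratively: start with first element, then lcm(current, next).
Elements: [2, 101]
lcm(2,101) = 202
Final lcm = 202


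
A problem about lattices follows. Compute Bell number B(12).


B(n) = number of set partitions of an n-element set.
B(n) satisfies the recurrence: B(n+1) = sum_k C(n,k)*B(k).
B(12) = 4213597


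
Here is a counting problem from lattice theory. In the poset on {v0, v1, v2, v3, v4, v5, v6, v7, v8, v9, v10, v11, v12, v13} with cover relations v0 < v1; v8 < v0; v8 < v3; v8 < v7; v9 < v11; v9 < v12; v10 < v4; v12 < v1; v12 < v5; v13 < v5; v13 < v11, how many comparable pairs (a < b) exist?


A comparable pair {a,b} has a < b or b < a in the order.
Count unordered pairs where one element is strictly below the other.
Examples: {v0,v1}, {v0,v8}, {v1,v8}, {v1,v9}, ...
Total comparable pairs: 14
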